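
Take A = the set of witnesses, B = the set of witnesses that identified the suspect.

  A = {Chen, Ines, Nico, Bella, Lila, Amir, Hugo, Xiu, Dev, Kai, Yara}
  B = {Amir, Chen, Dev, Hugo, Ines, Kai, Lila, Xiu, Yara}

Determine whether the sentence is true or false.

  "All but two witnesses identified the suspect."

True

The determiner here denotes the relation: |A ∖ B| = 2.
A (the restrictor) = {Chen, Ines, Nico, Bella, Lila, Amir, Hugo, Xiu, Dev, Kai, Yara}, |A| = 11.
A ∖ B = {Nico, Bella}, so |A ∖ B| = 2.
|A ∖ B| = 2, so the statement is true.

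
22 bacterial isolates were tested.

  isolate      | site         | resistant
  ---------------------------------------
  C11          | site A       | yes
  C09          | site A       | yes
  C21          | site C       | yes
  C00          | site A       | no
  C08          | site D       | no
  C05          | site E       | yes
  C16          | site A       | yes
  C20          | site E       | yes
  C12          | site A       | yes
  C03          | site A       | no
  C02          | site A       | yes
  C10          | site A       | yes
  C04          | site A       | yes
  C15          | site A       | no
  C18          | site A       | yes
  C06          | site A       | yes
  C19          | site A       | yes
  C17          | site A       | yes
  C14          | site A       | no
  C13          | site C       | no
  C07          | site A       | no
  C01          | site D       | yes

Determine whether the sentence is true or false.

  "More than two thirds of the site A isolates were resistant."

True

Truth condition: |A ∩ B| / |A| > 2/3.
|A| = 16, |A ∩ B| = 11, |A ∖ B| = 5.
|A ∩ B|/|A| = 11/16, so the statement is true.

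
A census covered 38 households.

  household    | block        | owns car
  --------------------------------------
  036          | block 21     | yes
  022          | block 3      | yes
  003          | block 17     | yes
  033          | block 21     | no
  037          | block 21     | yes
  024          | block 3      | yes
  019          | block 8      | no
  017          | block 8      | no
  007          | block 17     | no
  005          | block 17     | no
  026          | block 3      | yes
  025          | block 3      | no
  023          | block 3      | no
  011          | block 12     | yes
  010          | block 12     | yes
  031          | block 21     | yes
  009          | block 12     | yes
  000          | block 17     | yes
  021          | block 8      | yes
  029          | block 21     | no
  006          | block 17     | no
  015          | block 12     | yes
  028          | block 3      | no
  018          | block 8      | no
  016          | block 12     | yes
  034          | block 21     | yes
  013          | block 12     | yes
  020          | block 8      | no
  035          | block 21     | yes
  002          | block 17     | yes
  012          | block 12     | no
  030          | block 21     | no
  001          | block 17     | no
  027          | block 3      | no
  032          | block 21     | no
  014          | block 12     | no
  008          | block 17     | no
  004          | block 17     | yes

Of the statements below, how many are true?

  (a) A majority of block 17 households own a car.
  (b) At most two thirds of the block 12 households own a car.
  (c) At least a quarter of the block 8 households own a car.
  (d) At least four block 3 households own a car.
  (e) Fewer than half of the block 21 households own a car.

0

(a) block 17: |A| = 9, |A ∩ B| = 4; needs |A ∩ B| > |A ∖ B| — false.
(b) block 12: |A| = 8, |A ∩ B| = 6; needs |A ∩ B| / |A| ≤ 2/3 — false.
(c) block 8: |A| = 5, |A ∩ B| = 1; needs |A ∩ B| / |A| ≥ 1/4 — false.
(d) block 3: |A| = 7, |A ∩ B| = 3; needs |A ∩ B| ≥ 4 — false.
(e) block 21: |A| = 9, |A ∩ B| = 5; needs |A ∩ B| < |A ∖ B| — false.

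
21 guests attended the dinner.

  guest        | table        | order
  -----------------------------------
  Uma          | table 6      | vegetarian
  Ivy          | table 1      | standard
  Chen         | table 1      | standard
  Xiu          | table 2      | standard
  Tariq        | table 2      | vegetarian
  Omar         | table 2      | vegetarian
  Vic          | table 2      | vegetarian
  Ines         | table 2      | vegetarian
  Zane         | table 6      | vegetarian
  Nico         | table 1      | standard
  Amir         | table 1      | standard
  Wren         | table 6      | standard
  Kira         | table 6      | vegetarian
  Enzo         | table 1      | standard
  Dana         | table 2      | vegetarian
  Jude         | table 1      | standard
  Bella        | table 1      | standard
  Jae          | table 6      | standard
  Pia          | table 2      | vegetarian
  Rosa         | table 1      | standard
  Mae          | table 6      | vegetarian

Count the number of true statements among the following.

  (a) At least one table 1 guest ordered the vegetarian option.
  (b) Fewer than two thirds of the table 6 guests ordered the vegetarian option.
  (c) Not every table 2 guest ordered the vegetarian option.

1

(a) table 1: |A| = 8, |A ∩ B| = 0; needs A ∩ B ≠ ∅ (|A ∩ B| ≥ 1) — false.
(b) table 6: |A| = 6, |A ∩ B| = 4; needs |A ∩ B| / |A| < 2/3 — false.
(c) table 2: |A| = 7, |A ∩ B| = 6; needs A ⊄ B (|A ∖ B| ≥ 1) — true.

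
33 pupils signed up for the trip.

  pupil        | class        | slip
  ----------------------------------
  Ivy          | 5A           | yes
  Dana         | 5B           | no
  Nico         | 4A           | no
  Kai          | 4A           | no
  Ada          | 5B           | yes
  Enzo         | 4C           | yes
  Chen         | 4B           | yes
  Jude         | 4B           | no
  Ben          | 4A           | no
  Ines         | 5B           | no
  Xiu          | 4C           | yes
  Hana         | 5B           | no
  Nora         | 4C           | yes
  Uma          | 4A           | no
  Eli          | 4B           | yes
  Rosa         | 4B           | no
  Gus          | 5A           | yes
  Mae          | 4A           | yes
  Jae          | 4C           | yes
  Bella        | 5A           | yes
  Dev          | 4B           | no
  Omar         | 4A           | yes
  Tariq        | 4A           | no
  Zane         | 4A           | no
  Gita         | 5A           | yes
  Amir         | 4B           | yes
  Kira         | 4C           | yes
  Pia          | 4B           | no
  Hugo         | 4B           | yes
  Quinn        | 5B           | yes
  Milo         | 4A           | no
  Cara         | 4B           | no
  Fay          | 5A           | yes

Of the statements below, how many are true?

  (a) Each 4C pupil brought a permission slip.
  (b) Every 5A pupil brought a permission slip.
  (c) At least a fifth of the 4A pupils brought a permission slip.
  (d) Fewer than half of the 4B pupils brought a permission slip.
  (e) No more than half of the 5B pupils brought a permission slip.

(a) 4C: |A| = 5, |A ∩ B| = 5; needs A ⊆ B, i.e. every element of A is in B (|A ∖ B| = 0) — true.
(b) 5A: |A| = 5, |A ∩ B| = 5; needs A ⊆ B, i.e. every element of A is in B (|A ∖ B| = 0) — true.
(c) 4A: |A| = 9, |A ∩ B| = 2; needs |A ∩ B| / |A| ≥ 1/5 — true.
(d) 4B: |A| = 9, |A ∩ B| = 4; needs |A ∩ B| < |A ∖ B| — true.
(e) 5B: |A| = 5, |A ∩ B| = 2; needs |A ∩ B| ≤ |A ∖ B| — true.

5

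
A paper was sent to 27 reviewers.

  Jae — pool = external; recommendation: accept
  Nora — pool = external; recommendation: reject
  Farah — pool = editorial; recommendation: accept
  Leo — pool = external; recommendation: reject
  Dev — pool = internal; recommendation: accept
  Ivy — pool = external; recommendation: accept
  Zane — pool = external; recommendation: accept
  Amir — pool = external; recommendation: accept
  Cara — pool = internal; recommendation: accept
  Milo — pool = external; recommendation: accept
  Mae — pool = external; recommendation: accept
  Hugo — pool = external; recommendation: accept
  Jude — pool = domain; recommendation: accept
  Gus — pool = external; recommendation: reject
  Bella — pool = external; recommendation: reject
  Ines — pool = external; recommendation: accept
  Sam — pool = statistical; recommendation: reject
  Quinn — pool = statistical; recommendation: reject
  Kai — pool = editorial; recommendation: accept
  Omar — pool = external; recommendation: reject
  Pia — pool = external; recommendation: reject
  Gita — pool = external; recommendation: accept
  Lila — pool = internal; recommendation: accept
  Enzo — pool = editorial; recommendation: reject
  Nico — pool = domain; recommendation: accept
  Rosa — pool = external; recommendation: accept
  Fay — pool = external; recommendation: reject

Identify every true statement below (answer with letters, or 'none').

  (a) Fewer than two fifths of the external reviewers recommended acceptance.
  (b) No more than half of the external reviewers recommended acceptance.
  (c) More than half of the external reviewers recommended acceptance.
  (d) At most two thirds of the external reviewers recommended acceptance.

|A| = 17, |A ∩ B| = 10, |A ∖ B| = 7.
(a) |A ∩ B| / |A| < 2/5: fails.
(b) |A ∩ B| ≤ |A ∖ B|: fails.
(c) |A ∩ B| > |A ∖ B|: holds.
(d) |A ∩ B| / |A| ≤ 2/3: holds.

(c), (d)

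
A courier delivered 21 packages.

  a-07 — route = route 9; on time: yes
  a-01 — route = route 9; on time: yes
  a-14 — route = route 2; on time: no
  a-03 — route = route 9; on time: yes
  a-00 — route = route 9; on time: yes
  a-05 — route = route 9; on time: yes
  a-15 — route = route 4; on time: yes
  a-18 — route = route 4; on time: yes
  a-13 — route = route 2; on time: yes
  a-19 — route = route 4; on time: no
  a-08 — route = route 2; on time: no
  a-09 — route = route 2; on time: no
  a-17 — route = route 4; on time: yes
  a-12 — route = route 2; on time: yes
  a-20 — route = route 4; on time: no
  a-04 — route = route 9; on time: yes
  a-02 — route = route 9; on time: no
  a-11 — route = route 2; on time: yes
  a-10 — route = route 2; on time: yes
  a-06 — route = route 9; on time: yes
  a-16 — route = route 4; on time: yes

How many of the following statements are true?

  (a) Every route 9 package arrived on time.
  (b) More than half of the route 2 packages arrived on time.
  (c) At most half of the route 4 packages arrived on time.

1

(a) route 9: |A| = 8, |A ∩ B| = 7; needs A ⊆ B, i.e. every element of A is in B (|A ∖ B| = 0) — false.
(b) route 2: |A| = 7, |A ∩ B| = 4; needs |A ∩ B| > |A ∖ B| — true.
(c) route 4: |A| = 6, |A ∩ B| = 4; needs |A ∩ B| ≤ |A ∖ B| — false.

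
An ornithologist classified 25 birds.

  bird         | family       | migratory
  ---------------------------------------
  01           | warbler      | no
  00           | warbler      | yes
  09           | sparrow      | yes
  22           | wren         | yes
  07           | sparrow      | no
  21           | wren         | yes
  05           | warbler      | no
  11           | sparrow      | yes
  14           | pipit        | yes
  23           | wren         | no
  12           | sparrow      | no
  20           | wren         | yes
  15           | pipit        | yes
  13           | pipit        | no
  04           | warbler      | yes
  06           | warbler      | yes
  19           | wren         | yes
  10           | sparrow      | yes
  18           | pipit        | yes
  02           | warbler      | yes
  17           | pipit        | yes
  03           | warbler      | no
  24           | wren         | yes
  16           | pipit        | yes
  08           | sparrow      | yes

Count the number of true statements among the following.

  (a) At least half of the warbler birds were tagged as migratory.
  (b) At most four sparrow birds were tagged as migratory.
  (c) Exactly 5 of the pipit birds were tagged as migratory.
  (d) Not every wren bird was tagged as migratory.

(a) warbler: |A| = 7, |A ∩ B| = 4; needs |A ∩ B| ≥ |A ∖ B| — true.
(b) sparrow: |A| = 6, |A ∩ B| = 4; needs |A ∩ B| ≤ 4 — true.
(c) pipit: |A| = 6, |A ∩ B| = 5; needs |A ∩ B| = 5 — true.
(d) wren: |A| = 6, |A ∩ B| = 5; needs A ⊄ B (|A ∖ B| ≥ 1) — true.

4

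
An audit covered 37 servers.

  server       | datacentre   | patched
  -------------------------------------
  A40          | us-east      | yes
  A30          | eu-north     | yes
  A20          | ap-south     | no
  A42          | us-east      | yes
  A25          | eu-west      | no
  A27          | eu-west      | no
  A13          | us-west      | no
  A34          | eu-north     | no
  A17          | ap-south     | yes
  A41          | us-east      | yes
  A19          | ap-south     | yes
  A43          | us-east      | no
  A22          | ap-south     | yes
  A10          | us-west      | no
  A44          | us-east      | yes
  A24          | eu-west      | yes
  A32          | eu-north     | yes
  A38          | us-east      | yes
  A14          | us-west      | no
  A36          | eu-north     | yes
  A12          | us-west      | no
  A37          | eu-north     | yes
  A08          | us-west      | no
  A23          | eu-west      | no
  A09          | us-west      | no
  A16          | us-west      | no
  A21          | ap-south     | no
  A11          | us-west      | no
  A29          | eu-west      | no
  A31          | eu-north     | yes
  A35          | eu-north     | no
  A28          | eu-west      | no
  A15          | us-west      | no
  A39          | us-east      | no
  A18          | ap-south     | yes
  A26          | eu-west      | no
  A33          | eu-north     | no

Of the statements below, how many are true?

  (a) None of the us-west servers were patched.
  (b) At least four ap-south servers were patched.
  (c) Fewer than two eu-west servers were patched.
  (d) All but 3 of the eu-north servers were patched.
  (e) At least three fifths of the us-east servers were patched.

(a) us-west: |A| = 9, |A ∩ B| = 0; needs A ∩ B = ∅ (|A ∩ B| = 0) — true.
(b) ap-south: |A| = 6, |A ∩ B| = 4; needs |A ∩ B| ≥ 4 — true.
(c) eu-west: |A| = 7, |A ∩ B| = 1; needs |A ∩ B| < 2 — true.
(d) eu-north: |A| = 8, |A ∩ B| = 5; needs |A ∖ B| = 3 — true.
(e) us-east: |A| = 7, |A ∩ B| = 5; needs |A ∩ B| / |A| ≥ 3/5 — true.

5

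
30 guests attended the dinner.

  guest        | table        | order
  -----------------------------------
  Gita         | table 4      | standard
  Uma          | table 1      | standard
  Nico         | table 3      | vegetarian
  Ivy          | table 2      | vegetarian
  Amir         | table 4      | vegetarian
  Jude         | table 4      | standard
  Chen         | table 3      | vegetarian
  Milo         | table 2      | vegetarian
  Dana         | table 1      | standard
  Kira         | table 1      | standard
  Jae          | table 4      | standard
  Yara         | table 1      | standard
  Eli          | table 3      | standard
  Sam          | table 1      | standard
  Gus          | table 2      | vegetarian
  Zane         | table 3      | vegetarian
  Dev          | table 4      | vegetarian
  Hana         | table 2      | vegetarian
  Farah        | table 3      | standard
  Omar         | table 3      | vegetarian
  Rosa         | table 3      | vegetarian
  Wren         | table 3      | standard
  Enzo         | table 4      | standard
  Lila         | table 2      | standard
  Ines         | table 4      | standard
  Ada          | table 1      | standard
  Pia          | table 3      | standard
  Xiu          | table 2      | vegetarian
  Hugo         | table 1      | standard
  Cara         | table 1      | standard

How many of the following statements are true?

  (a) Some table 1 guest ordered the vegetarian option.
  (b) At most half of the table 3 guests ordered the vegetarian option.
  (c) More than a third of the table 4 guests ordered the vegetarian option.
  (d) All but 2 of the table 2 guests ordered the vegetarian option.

(a) table 1: |A| = 8, |A ∩ B| = 0; needs A ∩ B ≠ ∅ (|A ∩ B| ≥ 1) — false.
(b) table 3: |A| = 9, |A ∩ B| = 5; needs |A ∩ B| ≤ |A ∖ B| — false.
(c) table 4: |A| = 7, |A ∩ B| = 2; needs |A ∩ B| / |A| > 1/3 — false.
(d) table 2: |A| = 6, |A ∩ B| = 5; needs |A ∖ B| = 2 — false.

0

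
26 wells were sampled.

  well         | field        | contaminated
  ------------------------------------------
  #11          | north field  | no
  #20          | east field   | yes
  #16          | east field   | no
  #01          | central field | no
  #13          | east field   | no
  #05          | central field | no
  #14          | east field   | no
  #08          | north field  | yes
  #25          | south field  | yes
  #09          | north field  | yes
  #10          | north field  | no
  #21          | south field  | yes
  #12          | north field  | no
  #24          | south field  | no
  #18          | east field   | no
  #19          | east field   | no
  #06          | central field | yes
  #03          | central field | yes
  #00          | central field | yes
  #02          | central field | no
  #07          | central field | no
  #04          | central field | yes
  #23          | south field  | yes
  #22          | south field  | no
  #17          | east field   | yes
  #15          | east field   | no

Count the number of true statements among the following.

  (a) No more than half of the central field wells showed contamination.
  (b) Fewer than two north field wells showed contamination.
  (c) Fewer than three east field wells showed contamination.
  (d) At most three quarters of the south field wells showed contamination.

(a) central field: |A| = 8, |A ∩ B| = 4; needs |A ∩ B| ≤ |A ∖ B| — true.
(b) north field: |A| = 5, |A ∩ B| = 2; needs |A ∩ B| < 2 — false.
(c) east field: |A| = 8, |A ∩ B| = 2; needs |A ∩ B| < 3 — true.
(d) south field: |A| = 5, |A ∩ B| = 3; needs |A ∩ B| / |A| ≤ 3/4 — true.

3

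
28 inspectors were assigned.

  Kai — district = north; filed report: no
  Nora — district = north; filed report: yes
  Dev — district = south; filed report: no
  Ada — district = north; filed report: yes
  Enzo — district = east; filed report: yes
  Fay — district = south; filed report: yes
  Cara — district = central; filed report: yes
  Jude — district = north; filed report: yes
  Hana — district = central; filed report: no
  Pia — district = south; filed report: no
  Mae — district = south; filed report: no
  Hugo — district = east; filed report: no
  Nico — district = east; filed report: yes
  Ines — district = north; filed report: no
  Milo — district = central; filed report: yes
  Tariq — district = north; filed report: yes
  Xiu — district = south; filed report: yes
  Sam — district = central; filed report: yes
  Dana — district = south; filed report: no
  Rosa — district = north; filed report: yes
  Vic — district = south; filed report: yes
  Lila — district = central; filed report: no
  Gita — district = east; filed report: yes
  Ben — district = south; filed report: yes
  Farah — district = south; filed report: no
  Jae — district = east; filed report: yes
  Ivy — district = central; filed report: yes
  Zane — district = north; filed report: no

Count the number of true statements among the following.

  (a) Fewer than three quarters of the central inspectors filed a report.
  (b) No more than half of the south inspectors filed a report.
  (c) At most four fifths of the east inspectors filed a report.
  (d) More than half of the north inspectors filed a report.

4

(a) central: |A| = 6, |A ∩ B| = 4; needs |A ∩ B| / |A| < 3/4 — true.
(b) south: |A| = 9, |A ∩ B| = 4; needs |A ∩ B| ≤ |A ∖ B| — true.
(c) east: |A| = 5, |A ∩ B| = 4; needs |A ∩ B| / |A| ≤ 4/5 — true.
(d) north: |A| = 8, |A ∩ B| = 5; needs |A ∩ B| > |A ∖ B| — true.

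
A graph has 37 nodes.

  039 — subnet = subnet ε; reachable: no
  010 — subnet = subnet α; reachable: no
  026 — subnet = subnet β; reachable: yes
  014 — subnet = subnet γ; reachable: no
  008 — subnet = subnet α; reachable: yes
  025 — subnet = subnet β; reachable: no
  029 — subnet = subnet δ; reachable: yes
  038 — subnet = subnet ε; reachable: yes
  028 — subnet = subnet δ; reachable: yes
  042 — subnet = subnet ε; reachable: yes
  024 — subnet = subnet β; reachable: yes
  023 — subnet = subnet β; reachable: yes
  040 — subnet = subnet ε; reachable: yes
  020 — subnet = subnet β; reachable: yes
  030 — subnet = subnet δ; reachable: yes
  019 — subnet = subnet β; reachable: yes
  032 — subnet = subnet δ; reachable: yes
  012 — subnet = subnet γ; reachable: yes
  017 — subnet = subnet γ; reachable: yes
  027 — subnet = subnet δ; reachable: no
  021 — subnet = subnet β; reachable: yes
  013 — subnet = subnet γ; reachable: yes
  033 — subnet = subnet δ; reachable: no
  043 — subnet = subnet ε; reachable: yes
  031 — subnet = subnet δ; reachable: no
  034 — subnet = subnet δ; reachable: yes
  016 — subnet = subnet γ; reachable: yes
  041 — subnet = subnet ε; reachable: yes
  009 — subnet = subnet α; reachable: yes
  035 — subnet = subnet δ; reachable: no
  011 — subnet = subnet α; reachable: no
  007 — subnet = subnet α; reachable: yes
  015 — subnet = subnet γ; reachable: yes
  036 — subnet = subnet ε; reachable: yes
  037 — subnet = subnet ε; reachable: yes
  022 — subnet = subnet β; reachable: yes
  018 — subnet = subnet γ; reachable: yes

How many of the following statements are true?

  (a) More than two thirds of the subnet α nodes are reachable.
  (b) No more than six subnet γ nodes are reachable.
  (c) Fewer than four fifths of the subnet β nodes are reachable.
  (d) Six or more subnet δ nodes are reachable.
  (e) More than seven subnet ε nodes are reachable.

1

(a) subnet α: |A| = 5, |A ∩ B| = 3; needs |A ∩ B| / |A| > 2/3 — false.
(b) subnet γ: |A| = 7, |A ∩ B| = 6; needs |A ∩ B| ≤ 6 — true.
(c) subnet β: |A| = 8, |A ∩ B| = 7; needs |A ∩ B| / |A| < 4/5 — false.
(d) subnet δ: |A| = 9, |A ∩ B| = 5; needs |A ∩ B| ≥ 6 — false.
(e) subnet ε: |A| = 8, |A ∩ B| = 7; needs |A ∩ B| > 7 — false.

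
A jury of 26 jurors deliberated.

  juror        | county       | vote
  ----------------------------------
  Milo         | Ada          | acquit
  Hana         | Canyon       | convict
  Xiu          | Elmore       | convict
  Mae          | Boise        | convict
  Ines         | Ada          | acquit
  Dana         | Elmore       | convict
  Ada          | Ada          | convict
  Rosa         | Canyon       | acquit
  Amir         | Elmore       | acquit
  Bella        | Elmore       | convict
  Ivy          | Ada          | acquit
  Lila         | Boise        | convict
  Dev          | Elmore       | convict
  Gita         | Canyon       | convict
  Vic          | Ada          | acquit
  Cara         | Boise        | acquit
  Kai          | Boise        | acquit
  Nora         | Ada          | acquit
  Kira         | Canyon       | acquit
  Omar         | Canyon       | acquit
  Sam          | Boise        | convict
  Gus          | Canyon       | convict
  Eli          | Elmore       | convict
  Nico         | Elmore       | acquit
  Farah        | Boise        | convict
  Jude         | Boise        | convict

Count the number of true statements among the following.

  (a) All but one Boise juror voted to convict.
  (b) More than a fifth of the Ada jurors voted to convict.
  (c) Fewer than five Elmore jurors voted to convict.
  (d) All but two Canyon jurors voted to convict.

(a) Boise: |A| = 7, |A ∩ B| = 5; needs |A ∖ B| = 1 — false.
(b) Ada: |A| = 6, |A ∩ B| = 1; needs |A ∩ B| / |A| > 1/5 — false.
(c) Elmore: |A| = 7, |A ∩ B| = 5; needs |A ∩ B| < 5 — false.
(d) Canyon: |A| = 6, |A ∩ B| = 3; needs |A ∖ B| = 2 — false.

0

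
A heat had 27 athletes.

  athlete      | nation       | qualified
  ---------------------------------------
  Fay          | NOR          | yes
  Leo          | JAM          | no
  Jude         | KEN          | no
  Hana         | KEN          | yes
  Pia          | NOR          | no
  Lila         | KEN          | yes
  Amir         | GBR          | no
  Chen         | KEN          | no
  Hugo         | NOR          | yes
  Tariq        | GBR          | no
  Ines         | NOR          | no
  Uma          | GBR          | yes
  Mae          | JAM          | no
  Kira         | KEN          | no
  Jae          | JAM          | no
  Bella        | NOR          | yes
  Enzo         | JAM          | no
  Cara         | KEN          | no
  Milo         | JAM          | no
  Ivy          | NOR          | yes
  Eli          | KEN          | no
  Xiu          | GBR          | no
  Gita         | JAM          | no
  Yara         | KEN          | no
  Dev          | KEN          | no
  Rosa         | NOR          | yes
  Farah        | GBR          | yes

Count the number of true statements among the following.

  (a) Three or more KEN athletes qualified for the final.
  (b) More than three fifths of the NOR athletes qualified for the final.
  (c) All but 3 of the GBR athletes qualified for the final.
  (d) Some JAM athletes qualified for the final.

(a) KEN: |A| = 9, |A ∩ B| = 2; needs |A ∩ B| ≥ 3 — false.
(b) NOR: |A| = 7, |A ∩ B| = 5; needs |A ∩ B| / |A| > 3/5 — true.
(c) GBR: |A| = 5, |A ∩ B| = 2; needs |A ∖ B| = 3 — true.
(d) JAM: |A| = 6, |A ∩ B| = 0; needs A ∩ B ≠ ∅ (|A ∩ B| ≥ 1) — false.

2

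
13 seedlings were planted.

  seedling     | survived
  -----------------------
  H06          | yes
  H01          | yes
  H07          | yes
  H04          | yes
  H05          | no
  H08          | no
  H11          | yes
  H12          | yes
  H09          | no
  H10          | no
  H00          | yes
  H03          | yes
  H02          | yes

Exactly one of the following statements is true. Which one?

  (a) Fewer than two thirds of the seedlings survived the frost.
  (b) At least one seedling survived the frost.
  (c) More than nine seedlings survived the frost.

|A| = 13, |A ∩ B| = 9, |A ∖ B| = 4.
(a) requires |A ∩ B| / |A| < 2/3: false.
(b) requires A ∩ B ≠ ∅ (|A ∩ B| ≥ 1): true.
(c) requires |A ∩ B| > 9: false.

(b)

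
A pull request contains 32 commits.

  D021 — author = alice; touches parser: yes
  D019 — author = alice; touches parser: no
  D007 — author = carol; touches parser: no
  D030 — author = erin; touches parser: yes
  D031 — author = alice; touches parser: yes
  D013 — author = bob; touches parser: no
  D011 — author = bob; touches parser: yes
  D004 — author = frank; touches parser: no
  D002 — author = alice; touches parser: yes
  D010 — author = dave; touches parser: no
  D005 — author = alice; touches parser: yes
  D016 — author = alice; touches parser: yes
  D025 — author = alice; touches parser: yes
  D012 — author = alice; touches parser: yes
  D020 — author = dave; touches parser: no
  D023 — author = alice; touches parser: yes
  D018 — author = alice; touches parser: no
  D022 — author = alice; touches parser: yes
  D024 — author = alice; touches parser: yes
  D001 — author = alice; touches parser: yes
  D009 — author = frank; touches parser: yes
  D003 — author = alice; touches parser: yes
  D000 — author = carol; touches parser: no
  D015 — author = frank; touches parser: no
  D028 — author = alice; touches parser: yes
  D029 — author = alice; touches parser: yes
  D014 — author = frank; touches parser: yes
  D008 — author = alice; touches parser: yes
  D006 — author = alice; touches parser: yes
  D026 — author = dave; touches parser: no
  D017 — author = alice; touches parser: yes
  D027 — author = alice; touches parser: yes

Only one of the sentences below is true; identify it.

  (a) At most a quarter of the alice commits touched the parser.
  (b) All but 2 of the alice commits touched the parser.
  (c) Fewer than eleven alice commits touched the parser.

|A| = 20, |A ∩ B| = 18, |A ∖ B| = 2.
(a) requires |A ∩ B| / |A| ≤ 1/4: false.
(b) requires |A ∖ B| = 2: true.
(c) requires |A ∩ B| < 11: false.

(b)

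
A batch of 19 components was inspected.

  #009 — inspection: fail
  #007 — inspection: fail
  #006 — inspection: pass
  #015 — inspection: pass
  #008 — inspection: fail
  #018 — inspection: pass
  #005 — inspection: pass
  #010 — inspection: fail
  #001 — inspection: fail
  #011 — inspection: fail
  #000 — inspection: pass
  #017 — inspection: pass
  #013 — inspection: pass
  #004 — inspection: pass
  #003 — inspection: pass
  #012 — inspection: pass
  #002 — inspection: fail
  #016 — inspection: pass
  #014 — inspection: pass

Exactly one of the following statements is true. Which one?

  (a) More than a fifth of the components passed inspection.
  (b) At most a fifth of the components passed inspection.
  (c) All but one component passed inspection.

(a)

|A| = 19, |A ∩ B| = 12, |A ∖ B| = 7.
(a) requires |A ∩ B| / |A| > 1/5: true.
(b) requires |A ∩ B| / |A| ≤ 1/5: false.
(c) requires |A ∖ B| = 1: false.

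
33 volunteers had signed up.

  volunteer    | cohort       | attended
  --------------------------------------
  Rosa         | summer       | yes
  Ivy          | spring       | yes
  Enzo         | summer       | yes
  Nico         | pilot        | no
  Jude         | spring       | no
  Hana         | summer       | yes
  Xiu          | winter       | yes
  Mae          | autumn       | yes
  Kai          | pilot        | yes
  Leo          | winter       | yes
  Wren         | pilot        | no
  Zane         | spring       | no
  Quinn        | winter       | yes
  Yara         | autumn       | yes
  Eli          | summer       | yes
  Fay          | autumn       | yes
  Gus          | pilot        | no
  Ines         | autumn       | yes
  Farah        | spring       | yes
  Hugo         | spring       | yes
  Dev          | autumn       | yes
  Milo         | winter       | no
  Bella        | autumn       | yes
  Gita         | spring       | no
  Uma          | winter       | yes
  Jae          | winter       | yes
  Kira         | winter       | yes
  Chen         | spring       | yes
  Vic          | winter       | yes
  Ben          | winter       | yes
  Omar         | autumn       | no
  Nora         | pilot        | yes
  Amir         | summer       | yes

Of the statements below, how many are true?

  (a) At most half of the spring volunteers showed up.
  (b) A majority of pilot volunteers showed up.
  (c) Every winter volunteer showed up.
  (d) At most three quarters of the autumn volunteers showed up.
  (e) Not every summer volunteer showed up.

(a) spring: |A| = 7, |A ∩ B| = 4; needs |A ∩ B| ≤ |A ∖ B| — false.
(b) pilot: |A| = 5, |A ∩ B| = 2; needs |A ∩ B| > |A ∖ B| — false.
(c) winter: |A| = 9, |A ∩ B| = 8; needs A ⊆ B, i.e. every element of A is in B (|A ∖ B| = 0) — false.
(d) autumn: |A| = 7, |A ∩ B| = 6; needs |A ∩ B| / |A| ≤ 3/4 — false.
(e) summer: |A| = 5, |A ∩ B| = 5; needs A ⊄ B (|A ∖ B| ≥ 1) — false.

0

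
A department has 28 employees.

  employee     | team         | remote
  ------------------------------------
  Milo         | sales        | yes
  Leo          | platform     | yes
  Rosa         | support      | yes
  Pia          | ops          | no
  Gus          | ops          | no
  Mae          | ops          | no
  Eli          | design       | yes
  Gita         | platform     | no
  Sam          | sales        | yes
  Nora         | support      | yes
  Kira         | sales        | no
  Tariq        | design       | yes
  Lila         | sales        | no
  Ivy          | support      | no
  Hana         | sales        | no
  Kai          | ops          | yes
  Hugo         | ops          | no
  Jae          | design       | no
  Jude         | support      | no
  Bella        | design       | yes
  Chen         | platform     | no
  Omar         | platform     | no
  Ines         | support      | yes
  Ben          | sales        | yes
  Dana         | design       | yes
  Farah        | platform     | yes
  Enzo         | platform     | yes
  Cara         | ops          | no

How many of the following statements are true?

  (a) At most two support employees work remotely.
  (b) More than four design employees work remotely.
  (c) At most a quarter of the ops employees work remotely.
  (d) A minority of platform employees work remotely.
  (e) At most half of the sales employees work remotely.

(a) support: |A| = 5, |A ∩ B| = 3; needs |A ∩ B| ≤ 2 — false.
(b) design: |A| = 5, |A ∩ B| = 4; needs |A ∩ B| > 4 — false.
(c) ops: |A| = 6, |A ∩ B| = 1; needs |A ∩ B| / |A| ≤ 1/4 — true.
(d) platform: |A| = 6, |A ∩ B| = 3; needs |A ∩ B| < |A ∖ B| — false.
(e) sales: |A| = 6, |A ∩ B| = 3; needs |A ∩ B| ≤ |A ∖ B| — true.

2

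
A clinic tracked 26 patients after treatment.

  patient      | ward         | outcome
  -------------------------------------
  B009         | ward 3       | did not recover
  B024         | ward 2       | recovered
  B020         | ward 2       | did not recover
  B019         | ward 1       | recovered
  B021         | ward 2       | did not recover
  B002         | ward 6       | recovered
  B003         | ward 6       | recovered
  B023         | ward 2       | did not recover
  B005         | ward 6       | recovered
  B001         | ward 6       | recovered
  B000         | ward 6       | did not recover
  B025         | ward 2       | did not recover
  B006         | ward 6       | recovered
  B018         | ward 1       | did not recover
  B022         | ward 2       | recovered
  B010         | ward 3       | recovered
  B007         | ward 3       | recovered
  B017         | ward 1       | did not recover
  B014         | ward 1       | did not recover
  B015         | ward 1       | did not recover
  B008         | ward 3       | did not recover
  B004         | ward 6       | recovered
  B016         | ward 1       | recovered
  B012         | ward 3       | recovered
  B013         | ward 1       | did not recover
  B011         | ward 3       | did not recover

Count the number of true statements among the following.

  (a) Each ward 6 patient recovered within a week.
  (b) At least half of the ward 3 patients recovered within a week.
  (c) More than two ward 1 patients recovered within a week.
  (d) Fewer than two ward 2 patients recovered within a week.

1

(a) ward 6: |A| = 7, |A ∩ B| = 6; needs A ⊆ B, i.e. every element of A is in B (|A ∖ B| = 0) — false.
(b) ward 3: |A| = 6, |A ∩ B| = 3; needs |A ∩ B| ≥ |A ∖ B| — true.
(c) ward 1: |A| = 7, |A ∩ B| = 2; needs |A ∩ B| > 2 — false.
(d) ward 2: |A| = 6, |A ∩ B| = 2; needs |A ∩ B| < 2 — false.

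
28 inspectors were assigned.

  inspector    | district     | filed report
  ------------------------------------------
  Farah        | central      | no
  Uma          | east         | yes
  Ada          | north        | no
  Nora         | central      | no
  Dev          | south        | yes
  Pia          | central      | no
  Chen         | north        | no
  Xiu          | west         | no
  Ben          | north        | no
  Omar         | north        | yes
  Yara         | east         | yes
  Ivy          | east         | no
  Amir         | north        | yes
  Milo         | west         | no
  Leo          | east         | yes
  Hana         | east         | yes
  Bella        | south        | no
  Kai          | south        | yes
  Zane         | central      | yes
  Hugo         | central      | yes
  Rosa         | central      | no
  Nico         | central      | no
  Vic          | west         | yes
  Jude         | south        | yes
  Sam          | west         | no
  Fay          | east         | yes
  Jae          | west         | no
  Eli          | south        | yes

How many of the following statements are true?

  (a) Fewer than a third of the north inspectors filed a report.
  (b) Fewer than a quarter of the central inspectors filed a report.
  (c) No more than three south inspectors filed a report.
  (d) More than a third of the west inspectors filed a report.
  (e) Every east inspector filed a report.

0

(a) north: |A| = 5, |A ∩ B| = 2; needs |A ∩ B| / |A| < 1/3 — false.
(b) central: |A| = 7, |A ∩ B| = 2; needs |A ∩ B| / |A| < 1/4 — false.
(c) south: |A| = 5, |A ∩ B| = 4; needs |A ∩ B| ≤ 3 — false.
(d) west: |A| = 5, |A ∩ B| = 1; needs |A ∩ B| / |A| > 1/3 — false.
(e) east: |A| = 6, |A ∩ B| = 5; needs A ⊆ B, i.e. every element of A is in B (|A ∖ B| = 0) — false.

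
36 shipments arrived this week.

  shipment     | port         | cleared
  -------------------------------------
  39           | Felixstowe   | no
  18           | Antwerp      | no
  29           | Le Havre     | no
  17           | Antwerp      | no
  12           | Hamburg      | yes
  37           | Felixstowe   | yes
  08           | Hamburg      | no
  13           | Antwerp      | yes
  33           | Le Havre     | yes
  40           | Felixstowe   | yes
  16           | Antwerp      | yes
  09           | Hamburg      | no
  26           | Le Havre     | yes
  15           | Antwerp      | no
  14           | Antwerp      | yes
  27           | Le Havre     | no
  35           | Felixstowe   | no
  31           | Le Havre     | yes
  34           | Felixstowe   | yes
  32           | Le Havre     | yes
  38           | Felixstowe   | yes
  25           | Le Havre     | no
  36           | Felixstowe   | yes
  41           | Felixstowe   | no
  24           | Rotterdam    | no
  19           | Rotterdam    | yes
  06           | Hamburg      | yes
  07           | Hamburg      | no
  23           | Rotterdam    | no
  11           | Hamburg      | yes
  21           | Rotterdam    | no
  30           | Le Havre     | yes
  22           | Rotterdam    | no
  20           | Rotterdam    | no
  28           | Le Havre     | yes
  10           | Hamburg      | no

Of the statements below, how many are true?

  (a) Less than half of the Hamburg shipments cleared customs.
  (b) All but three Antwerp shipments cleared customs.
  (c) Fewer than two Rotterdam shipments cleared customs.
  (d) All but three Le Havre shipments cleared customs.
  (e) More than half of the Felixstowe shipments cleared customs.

5

(a) Hamburg: |A| = 7, |A ∩ B| = 3; needs |A ∩ B| < |A ∖ B| — true.
(b) Antwerp: |A| = 6, |A ∩ B| = 3; needs |A ∖ B| = 3 — true.
(c) Rotterdam: |A| = 6, |A ∩ B| = 1; needs |A ∩ B| < 2 — true.
(d) Le Havre: |A| = 9, |A ∩ B| = 6; needs |A ∖ B| = 3 — true.
(e) Felixstowe: |A| = 8, |A ∩ B| = 5; needs |A ∩ B| > |A ∖ B| — true.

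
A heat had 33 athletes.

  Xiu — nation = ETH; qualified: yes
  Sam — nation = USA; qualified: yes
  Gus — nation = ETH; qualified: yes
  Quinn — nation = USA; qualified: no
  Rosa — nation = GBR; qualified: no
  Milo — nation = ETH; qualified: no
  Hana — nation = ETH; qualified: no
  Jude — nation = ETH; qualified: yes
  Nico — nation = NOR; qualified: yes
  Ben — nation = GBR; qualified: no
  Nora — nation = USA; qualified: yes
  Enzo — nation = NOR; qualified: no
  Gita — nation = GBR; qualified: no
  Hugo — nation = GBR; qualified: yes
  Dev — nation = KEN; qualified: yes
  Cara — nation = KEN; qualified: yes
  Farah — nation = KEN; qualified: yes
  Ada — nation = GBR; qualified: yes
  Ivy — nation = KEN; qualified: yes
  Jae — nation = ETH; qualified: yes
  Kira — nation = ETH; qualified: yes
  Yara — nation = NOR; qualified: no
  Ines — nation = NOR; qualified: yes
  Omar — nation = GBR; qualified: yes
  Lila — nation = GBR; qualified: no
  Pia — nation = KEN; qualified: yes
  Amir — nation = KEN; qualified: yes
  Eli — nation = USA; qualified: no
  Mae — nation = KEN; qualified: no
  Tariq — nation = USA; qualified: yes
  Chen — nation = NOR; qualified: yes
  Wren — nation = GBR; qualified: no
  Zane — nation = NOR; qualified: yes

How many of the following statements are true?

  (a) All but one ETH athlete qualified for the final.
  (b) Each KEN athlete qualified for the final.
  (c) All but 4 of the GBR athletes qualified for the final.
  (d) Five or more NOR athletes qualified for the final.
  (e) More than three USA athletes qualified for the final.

0

(a) ETH: |A| = 7, |A ∩ B| = 5; needs |A ∖ B| = 1 — false.
(b) KEN: |A| = 7, |A ∩ B| = 6; needs A ⊆ B, i.e. every element of A is in B (|A ∖ B| = 0) — false.
(c) GBR: |A| = 8, |A ∩ B| = 3; needs |A ∖ B| = 4 — false.
(d) NOR: |A| = 6, |A ∩ B| = 4; needs |A ∩ B| ≥ 5 — false.
(e) USA: |A| = 5, |A ∩ B| = 3; needs |A ∩ B| > 3 — false.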